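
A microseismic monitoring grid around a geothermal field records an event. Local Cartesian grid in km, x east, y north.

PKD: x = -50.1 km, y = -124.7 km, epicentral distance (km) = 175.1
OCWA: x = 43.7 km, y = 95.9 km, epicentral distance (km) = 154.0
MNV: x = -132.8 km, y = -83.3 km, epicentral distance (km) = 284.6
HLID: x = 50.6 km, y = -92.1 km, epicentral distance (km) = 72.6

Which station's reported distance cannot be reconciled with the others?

MNV

Solve using three stations at a time. Using PKD, OCWA, HLID (subtract circle equations pairwise → linear system) gives (x, y) ≈ (105.8, -45.0).
Distances from that point to each station vs reported:
  PKD: calculated 175.1 vs reported 175.1 → residual 0.0 km
  OCWA: calculated 154.0 vs reported 154.0 → residual 0.0 km
  MNV: calculated 241.6 vs reported 284.6 → residual 43.0 km
  HLID: calculated 72.6 vs reported 72.6 → residual 0.0 km
PKD, OCWA, HLID are mutually consistent (residuals ≈ 0); MNV is off by 43.0 km.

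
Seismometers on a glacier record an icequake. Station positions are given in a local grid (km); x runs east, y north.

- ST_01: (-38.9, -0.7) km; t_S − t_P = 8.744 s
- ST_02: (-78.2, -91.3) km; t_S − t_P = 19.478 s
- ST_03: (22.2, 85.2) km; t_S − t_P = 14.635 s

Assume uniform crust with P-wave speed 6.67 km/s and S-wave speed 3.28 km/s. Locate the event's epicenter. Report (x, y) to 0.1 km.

Distance from S−P lag: d = Δt · v_P v_S / (v_P − v_S) = Δt · (6.67·3.28)/(6.67−3.28) ≈ 6.4536·Δt.
So d_ST_01 = 56.43, d_ST_02 = 125.70, d_ST_03 = 94.45 km.
Circle about each station: (x + 38.9)² + (y + 0.7)² = 56.43²; (x + 78.2)² + (y + 91.3)² = 125.70²; (x − 22.2)² + (y − 85.2)² = 94.45².
Subtracting the ST_01 equation from the ST_02 and ST_03 equations removes the quadratic terms:
-78.6 x − 181.2 y = 321.08
122.2 x + 171.8 y = 501.72
Solving the 2×2 system: x ≈ 16.9, y ≈ -9.1 km.

(16.9, -9.1)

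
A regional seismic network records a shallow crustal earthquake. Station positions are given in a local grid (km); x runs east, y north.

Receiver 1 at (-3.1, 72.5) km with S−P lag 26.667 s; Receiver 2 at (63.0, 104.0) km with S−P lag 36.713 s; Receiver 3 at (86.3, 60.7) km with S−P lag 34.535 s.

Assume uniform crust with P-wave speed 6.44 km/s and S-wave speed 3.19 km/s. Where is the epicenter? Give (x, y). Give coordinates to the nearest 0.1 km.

Distance from S−P lag: d = Δt · v_P v_S / (v_P − v_S) = Δt · (6.44·3.19)/(6.44−3.19) ≈ 6.3211·Δt.
So d_Receiver 1 = 168.56, d_Receiver 2 = 232.07, d_Receiver 3 = 218.30 km.
Circle about each station: (x + 3.1)² + (y − 72.5)² = 168.56²; (x − 63.0)² + (y − 104.0)² = 232.07²; (x − 86.3)² + (y − 60.7)² = 218.30².
Subtracting the Receiver 1 equation from the Receiver 2 and Receiver 3 equations removes the quadratic terms:
132.2 x + 63.0 y = -15924.87
178.8 x − 23.6 y = -13376.10
Solving the 2×2 system: x ≈ -84.7, y ≈ -75.0 km.

x ≈ -84.7 km, y ≈ -75.0 km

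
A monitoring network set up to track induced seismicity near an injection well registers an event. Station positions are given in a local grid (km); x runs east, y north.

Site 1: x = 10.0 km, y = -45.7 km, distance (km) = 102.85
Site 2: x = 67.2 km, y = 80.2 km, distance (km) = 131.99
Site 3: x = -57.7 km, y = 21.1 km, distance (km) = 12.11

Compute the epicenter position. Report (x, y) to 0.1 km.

Circle about each station: (x − 10.0)² + (y + 45.7)² = 102.85²; (x − 67.2)² + (y − 80.2)² = 131.99²; (x + 57.7)² + (y − 21.1)² = 12.11².
Subtracting pairs of circle equations eliminates x²+y² and gives linear equations (the radical axes):
114.4 x + 251.8 y = 1916.15
-135.4 x + 133.6 y = 12017.48
Solving the 2×2 system: x ≈ -56.1, y ≈ 33.1 km.
Check against Site 1 (with the unrounded x, y): √((x − 10.0)²+(y + 45.7)²) = 102.85 ≈ 102.85 km. ✓

x ≈ -56.1 km, y ≈ 33.1 km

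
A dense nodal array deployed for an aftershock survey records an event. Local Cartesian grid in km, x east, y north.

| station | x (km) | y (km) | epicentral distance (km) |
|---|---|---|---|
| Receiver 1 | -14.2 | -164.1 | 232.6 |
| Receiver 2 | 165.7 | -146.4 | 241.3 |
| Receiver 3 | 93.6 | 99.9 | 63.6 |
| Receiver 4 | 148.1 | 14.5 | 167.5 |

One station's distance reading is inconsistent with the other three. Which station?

Receiver 4

Solve using three stations at a time. Using Receiver 1, Receiver 2, Receiver 3 (subtract circle equations pairwise → linear system) gives (x, y) ≈ (43.0, 61.4).
Distances from that point to each station vs reported:
  Receiver 1: calculated 232.6 vs reported 232.6 → residual 0.0 km
  Receiver 2: calculated 241.3 vs reported 241.3 → residual 0.0 km
  Receiver 3: calculated 63.6 vs reported 63.6 → residual 0.0 km
  Receiver 4: calculated 115.1 vs reported 167.5 → residual 52.4 km
Receiver 1, Receiver 2, Receiver 3 are mutually consistent (residuals ≈ 0); Receiver 4 is off by 52.4 km.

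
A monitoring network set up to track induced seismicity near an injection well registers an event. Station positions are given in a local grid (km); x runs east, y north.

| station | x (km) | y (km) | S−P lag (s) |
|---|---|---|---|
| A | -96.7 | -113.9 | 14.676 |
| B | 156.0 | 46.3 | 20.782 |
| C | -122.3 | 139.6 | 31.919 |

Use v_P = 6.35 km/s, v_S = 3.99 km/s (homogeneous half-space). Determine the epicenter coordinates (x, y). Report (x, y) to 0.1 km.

Distance from S−P lag: d = Δt · v_P v_S / (v_P − v_S) = Δt · (6.35·3.99)/(6.35−3.99) ≈ 10.7358·Δt.
So d_A = 157.56, d_B = 223.11, d_C = 342.68 km.
Circle about each station: (x + 96.7)² + (y + 113.9)² = 157.56²; (x − 156.0)² + (y − 46.3)² = 223.11²; (x + 122.3)² + (y − 139.6)² = 342.68².
Subtracting the A equation from the B and C equations removes the quadratic terms:
505.4 x + 320.4 y = -20797.33
-51.2 x + 507.0 y = -80483.08
Solving the 2×2 system: x ≈ 55.9, y ≈ -153.1 km.
Check against A (with the unrounded x, y): √((x + 96.7)²+(y + 113.9)²) = 157.56 ≈ 157.56 km. ✓

55.9 km east, -153.1 km north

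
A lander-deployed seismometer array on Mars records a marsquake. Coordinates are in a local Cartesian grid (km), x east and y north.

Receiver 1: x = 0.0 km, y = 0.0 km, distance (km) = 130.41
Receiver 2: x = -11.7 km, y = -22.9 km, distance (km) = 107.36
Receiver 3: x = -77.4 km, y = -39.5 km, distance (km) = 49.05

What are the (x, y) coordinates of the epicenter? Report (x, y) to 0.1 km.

Circle about each station: x² + y² = 130.41²; (x + 11.7)² + (y + 22.9)² = 107.36²; (x + 77.4)² + (y + 39.5)² = 49.05².
Subtracting the Receiver 1 equation from the Receiver 2 and Receiver 3 equations removes the quadratic terms:
-23.4 x − 45.8 y = 6141.90
-154.8 x − 79.0 y = 22151.88
Solving the 2×2 system: x ≈ -101.0, y ≈ -82.5 km.
Check against Receiver 1 (with the unrounded x, y): √(x²+y²) = 130.41 ≈ 130.41 km. ✓

x ≈ -101.0 km, y ≈ -82.5 km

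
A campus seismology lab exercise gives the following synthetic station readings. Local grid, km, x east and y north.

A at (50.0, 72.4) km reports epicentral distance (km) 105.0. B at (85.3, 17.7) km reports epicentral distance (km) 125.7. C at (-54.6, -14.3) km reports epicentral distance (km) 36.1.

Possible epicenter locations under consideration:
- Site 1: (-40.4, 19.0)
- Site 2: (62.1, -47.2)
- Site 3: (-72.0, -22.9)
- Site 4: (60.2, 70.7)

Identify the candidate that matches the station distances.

For each candidate, compare |candidate − station| to the reported distance:
Site 1: residuals A 0.0, B 0.0, C 0.1 → max 0.1 km
Site 2: residuals A 15.2, B 56.8, C 85.1 → max 85.1 km
Site 3: residuals A 49.8, B 36.8, C 16.7 → max 49.8 km
Site 4: residuals A 94.7, B 67.1, C 106.7 → max 106.7 km
Only Site 1 has all residuals ≈ 0.

Site 1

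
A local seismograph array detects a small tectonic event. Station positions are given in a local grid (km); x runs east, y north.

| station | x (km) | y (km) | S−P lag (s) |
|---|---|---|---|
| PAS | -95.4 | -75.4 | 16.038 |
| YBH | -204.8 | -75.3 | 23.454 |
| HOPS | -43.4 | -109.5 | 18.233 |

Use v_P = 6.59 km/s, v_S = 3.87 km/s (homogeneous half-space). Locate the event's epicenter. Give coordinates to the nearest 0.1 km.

Distance from S−P lag: d = Δt · v_P v_S / (v_P − v_S) = Δt · (6.59·3.87)/(6.59−3.87) ≈ 9.3762·Δt.
So d_PAS = 150.38, d_YBH = 219.91, d_HOPS = 170.96 km.
Circle about each station: (x + 95.4)² + (y + 75.4)² = 150.38²; (x + 204.8)² + (y + 75.3)² = 219.91²; (x + 43.4)² + (y + 109.5)² = 170.96².
Subtracting the PAS equation from the YBH and HOPS equations removes the quadratic terms:
-218.8 x + 0.2 y = 7080.55
104.0 x − 68.2 y = -7525.69
Solving the 2×2 system: x ≈ -32.3, y ≈ 61.1 km.
Check against PAS (with the unrounded x, y): √((x + 95.4)²+(y + 75.4)²) = 150.36 ≈ 150.38 km. ✓

-32.3 km east, 61.1 km north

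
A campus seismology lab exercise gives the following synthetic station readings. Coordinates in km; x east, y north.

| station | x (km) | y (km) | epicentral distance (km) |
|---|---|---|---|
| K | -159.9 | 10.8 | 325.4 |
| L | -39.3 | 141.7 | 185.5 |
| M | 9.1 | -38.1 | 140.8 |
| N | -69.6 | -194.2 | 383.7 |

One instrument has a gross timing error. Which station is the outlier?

M

Solve using three stations at a time. Using K, L, N (subtract circle equations pairwise → linear system) gives (x, y) ≈ (145.3, 123.7).
Distances from that point to each station vs reported:
  K: calculated 325.4 vs reported 325.4 → residual 0.0 km
  L: calculated 185.4 vs reported 185.5 → residual 0.1 km
  M: calculated 211.4 vs reported 140.8 → residual 70.6 km
  N: calculated 383.7 vs reported 383.7 → residual 0.0 km
K, L, N are mutually consistent (residuals ≈ 0); M is off by 70.6 km.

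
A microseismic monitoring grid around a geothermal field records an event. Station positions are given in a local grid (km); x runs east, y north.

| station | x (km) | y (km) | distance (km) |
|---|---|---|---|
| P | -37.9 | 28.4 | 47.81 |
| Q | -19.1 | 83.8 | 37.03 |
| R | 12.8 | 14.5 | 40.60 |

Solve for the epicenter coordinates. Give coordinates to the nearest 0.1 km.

(2.6, 53.8)

Circle about each station: (x + 37.9)² + (y − 28.4)² = 47.81²; (x + 19.1)² + (y − 83.8)² = 37.03²; (x − 12.8)² + (y − 14.5)² = 40.60².
Subtracting pairs of circle equations eliminates x²+y² and gives linear equations (the radical axes):
37.6 x + 110.8 y = 6058.86
101.4 x − 27.8 y = -1231.44
Solving the 2×2 system: x ≈ 2.6, y ≈ 53.8 km.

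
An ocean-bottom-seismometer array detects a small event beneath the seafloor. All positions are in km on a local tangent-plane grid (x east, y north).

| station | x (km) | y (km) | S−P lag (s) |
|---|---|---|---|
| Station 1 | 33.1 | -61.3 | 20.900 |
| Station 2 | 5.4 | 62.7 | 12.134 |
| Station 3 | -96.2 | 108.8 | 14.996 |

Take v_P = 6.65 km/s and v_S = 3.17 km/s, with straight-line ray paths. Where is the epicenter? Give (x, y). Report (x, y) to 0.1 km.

Distance from S−P lag: d = Δt · v_P v_S / (v_P − v_S) = Δt · (6.65·3.17)/(6.65−3.17) ≈ 6.0576·Δt.
So d_Station 1 = 126.60, d_Station 2 = 73.50, d_Station 3 = 90.84 km.
Circle about each station: (x − 33.1)² + (y + 61.3)² = 126.60²; (x − 5.4)² + (y − 62.7)² = 73.50²; (x + 96.2)² + (y − 108.8)² = 90.84².
Subtracting the Station 1 equation from the Station 2 and Station 3 equations removes the quadratic terms:
-55.4 x + 248.0 y = 9732.46
-258.6 x + 340.2 y = 24014.23
Solving the 2×2 system: x ≈ -58.4, y ≈ 26.2 km.

(-58.4, 26.2)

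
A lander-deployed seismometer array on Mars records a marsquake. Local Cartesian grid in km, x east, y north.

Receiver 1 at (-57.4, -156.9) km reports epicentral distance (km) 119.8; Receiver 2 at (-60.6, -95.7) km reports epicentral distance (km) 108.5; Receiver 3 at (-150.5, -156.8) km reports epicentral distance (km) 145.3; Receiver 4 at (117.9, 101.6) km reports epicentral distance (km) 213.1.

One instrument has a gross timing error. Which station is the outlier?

Solve using three stations at a time. Using Receiver 1, Receiver 2, Receiver 4 (subtract circle equations pairwise → linear system) gives (x, y) ≈ (47.8, -99.6).
Distances from that point to each station vs reported:
  Receiver 1: calculated 119.8 vs reported 119.8 → residual 0.0 km
  Receiver 2: calculated 108.5 vs reported 108.5 → residual 0.0 km
  Receiver 3: calculated 206.4 vs reported 145.3 → residual 61.1 km
  Receiver 4: calculated 213.1 vs reported 213.1 → residual 0.0 km
Receiver 1, Receiver 2, Receiver 4 are mutually consistent (residuals ≈ 0); Receiver 3 is off by 61.1 km.

Receiver 3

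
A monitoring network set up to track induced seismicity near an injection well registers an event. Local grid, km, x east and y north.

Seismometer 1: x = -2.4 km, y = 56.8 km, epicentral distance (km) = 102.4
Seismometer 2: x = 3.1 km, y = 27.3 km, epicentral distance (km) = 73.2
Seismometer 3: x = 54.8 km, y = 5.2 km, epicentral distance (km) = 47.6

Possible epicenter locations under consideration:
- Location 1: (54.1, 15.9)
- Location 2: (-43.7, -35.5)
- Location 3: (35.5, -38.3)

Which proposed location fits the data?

Location 3

For each candidate, compare |candidate − station| to the reported distance:
Location 1: residuals Seismometer 1 32.7, Seismometer 2 20.9, Seismometer 3 36.9 → max 36.9 km
Location 2: residuals Seismometer 1 1.3, Seismometer 2 5.1, Seismometer 3 59.0 → max 59.0 km
Location 3: residuals Seismometer 1 0.0, Seismometer 2 0.0, Seismometer 3 0.0 → max 0.0 km
Only Location 3 has all residuals ≈ 0.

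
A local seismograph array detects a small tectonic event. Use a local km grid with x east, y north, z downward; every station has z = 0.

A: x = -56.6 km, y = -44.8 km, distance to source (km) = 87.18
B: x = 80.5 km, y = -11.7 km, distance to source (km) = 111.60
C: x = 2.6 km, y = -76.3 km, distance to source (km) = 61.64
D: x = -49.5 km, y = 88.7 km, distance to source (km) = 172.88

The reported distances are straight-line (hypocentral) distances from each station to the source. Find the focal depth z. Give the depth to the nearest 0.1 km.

depth ≈ 60.5 km

Each station gives a sphere (x−x_i)² + (y−y_i)² + z² = d_i² (stations at z=0).
Subtracting the A sphere from B and C: z² cancels, leaving linear equations in x and y:
274.2 x + 66.2 y = -3447.67
118.4 x − 63.0 y = 4418.71
Solving: x ≈ 2.999, y ≈ -64.502 km (keep extra digits for the depth step; rounded: 3.0, -64.5).
Then from the A sphere: z² = 87.18² − (x + 56.6)² − (y + 44.8)² with x = 2.999, y = -64.502, so z ≈ 60.499 ≈ 60.5 km.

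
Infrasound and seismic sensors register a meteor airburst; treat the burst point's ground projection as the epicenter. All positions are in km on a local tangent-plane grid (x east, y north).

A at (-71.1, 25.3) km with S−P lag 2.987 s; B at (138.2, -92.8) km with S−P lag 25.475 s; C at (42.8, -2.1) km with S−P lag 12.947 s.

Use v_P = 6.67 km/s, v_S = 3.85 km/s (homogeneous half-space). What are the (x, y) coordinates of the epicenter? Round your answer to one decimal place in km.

Distance from S−P lag: d = Δt · v_P v_S / (v_P − v_S) = Δt · (6.67·3.85)/(6.67−3.85) ≈ 9.1062·Δt.
So d_A = 27.20, d_B = 231.98, d_C = 117.90 km.
Circle about each station: (x + 71.1)² + (y − 25.3)² = 27.20²; (x − 138.2)² + (y + 92.8)² = 231.98²; (x − 42.8)² + (y + 2.1)² = 117.90².
Subtracting the A equation from the B and C equations removes the quadratic terms:
418.6 x − 236.2 y = -31059.10
227.8 x − 54.8 y = -17019.62
Solving the 2×2 system: x ≈ -75.1, y ≈ -1.6 km.

-75.1 km east, -1.6 km north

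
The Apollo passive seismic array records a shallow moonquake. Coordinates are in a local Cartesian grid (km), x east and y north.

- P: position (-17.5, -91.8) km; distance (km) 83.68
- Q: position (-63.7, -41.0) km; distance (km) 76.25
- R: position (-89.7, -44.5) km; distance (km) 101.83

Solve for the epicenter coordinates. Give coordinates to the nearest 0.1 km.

Circle about each station: (x + 17.5)² + (y + 91.8)² = 83.68²; (x + 63.7)² + (y + 41.0)² = 76.25²; (x + 89.7)² + (y + 44.5)² = 101.83².
Subtracting the P equation from the Q and R equations removes the quadratic terms:
-92.4 x + 101.6 y = -1806.52
-144.4 x + 94.6 y = -2074.16
Solving the 2×2 system: x ≈ 6.7, y ≈ -11.7 km.

6.7 km east, -11.7 km north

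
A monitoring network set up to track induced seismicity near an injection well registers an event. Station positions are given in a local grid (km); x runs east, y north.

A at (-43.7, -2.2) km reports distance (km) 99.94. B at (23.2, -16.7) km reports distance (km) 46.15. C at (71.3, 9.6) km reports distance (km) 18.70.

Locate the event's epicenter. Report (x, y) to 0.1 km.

54.3 km east, 17.4 km north

Circle about each station: (x + 43.7)² + (y + 2.2)² = 99.94²; (x − 23.2)² + (y + 16.7)² = 46.15²; (x − 71.3)² + (y − 9.6)² = 18.70².
Subtracting the A equation from the B and C equations removes the quadratic terms:
133.8 x − 29.0 y = 6760.78
230.0 x + 23.6 y = 12899.63
Solving the 2×2 system: x ≈ 54.3, y ≈ 17.4 km.
Check against A (with the unrounded x, y): √((x + 43.7)²+(y + 2.2)²) = 99.94 ≈ 99.94 km. ✓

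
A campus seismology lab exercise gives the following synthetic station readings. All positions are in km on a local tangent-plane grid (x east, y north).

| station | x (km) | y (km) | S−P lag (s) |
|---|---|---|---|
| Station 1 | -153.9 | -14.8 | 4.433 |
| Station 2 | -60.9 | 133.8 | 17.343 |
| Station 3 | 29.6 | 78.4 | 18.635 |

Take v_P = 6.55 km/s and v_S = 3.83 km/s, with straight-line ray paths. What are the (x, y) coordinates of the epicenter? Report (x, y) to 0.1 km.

-113.1 km east, -17.4 km north

Distance from S−P lag: d = Δt · v_P v_S / (v_P − v_S) = Δt · (6.55·3.83)/(6.55−3.83) ≈ 9.2230·Δt.
So d_Station 1 = 40.89, d_Station 2 = 159.95, d_Station 3 = 171.87 km.
Circle about each station: (x + 153.9)² + (y + 14.8)² = 40.89²; (x + 60.9)² + (y − 133.8)² = 159.95²; (x − 29.6)² + (y − 78.4)² = 171.87².
Subtracting pairs of circle equations eliminates x²+y² and gives linear equations (the radical axes):
186.0 x + 297.2 y = -26205.01
367.0 x + 186.4 y = -44748.83
Solving the 2×2 system: x ≈ -113.1, y ≈ -17.4 km.
Check against Station 1 (with the unrounded x, y): √((x + 153.9)²+(y + 14.8)²) = 40.88 ≈ 40.89 km. ✓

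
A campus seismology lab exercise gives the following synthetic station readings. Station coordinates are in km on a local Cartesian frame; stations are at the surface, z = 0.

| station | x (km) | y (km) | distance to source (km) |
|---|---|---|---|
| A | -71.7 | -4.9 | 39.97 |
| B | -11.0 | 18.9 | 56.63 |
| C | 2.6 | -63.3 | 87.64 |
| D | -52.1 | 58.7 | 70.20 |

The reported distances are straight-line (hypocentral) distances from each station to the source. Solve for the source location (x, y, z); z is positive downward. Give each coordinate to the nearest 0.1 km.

Each station gives a sphere (x−x_i)² + (y−y_i)² + z² = d_i² (stations at z=0).
Subtracting the A sphere from B and C: z² cancels, leaving linear equations in x and y:
121.4 x + 47.6 y = -6296.05
148.6 x − 116.8 y = -7234.42
Solving: x ≈ -50.804, y ≈ -2.698 km (keep extra digits for the depth step; rounded: -50.8, -2.7).
Then from the A sphere: z² = 39.97² − (x + 71.7)² − (y + 4.9)² with x = -50.804, y = -2.698, so z ≈ 34.002 ≈ 34.0 km.
Check against D (with the unrounded solution): distance 70.20 ≈ 70.20 km. ✓

x ≈ -50.8 km, y ≈ -2.7 km, depth ≈ 34.0 km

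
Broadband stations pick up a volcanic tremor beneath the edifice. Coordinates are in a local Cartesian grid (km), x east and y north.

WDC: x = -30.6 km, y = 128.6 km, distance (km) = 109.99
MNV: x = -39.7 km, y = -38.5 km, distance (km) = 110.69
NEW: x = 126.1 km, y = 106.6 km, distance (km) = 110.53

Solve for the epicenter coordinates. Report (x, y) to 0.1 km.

Circle about each station: (x + 30.6)² + (y − 128.6)² = 109.99²; (x + 39.7)² + (y + 38.5)² = 110.69²; (x − 126.1)² + (y − 106.6)² = 110.53².
Subtracting the WDC equation from the MNV and NEW equations removes the quadratic terms:
-18.2 x − 334.2 y = -14570.46
313.4 x − 44.0 y = 9671.37
Solving the 2×2 system: x ≈ 36.7, y ≈ 41.6 km.
Check against WDC (with the unrounded x, y): √((x + 30.6)²+(y − 128.6)²) = 109.99 ≈ 109.99 km. ✓

x ≈ 36.7 km, y ≈ 41.6 km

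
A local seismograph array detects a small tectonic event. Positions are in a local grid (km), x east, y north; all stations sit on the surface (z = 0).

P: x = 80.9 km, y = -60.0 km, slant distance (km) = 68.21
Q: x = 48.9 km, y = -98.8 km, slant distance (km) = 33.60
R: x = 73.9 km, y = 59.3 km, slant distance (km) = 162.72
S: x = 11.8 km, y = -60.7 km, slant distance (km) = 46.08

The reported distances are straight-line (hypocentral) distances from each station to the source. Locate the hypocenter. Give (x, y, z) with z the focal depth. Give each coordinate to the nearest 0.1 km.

Each station gives a sphere (x−x_i)² + (y−y_i)² + z² = d_i² (stations at z=0).
Subtracting the P sphere from Q and R: z² cancels, leaving linear equations in x and y:
-64.0 x − 77.6 y = 5531.48
-14.0 x + 238.6 y = -22992.30
Solving: x ≈ 28.391, y ≈ -94.698 km (keep extra digits for the depth step; rounded: 28.4, -94.7).
Then from the P sphere: z² = 68.21² − (x − 80.9)² − (y + 60.0)² with x = 28.391, y = -94.698, so z ≈ 26.296 ≈ 26.3 km.

(28.4, -94.7, 26.3)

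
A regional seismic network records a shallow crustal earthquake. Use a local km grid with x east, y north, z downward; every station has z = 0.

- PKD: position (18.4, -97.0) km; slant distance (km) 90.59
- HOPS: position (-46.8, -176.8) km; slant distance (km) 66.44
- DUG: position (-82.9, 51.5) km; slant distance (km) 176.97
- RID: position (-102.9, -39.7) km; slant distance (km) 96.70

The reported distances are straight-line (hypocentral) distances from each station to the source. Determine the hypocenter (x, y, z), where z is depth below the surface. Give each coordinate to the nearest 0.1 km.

Each station gives a sphere (x−x_i)² + (y−y_i)² + z² = d_i² (stations at z=0).
Subtracting the PKD sphere from HOPS and DUG: z² cancels, leaving linear equations in x and y:
-130.4 x − 159.6 y = 27493.19
-202.6 x + 297.0 y = -23334.73
Solving: x ≈ -62.497, y ≈ -121.201 km (keep extra digits for the depth step; rounded: -62.5, -121.2).
Then from the PKD sphere: z² = 90.59² − (x − 18.4)² − (y + 97.0)² with x = -62.497, y = -121.201, so z ≈ 32.811 ≈ 32.8 km.

x ≈ -62.5 km, y ≈ -121.2 km, depth ≈ 32.8 km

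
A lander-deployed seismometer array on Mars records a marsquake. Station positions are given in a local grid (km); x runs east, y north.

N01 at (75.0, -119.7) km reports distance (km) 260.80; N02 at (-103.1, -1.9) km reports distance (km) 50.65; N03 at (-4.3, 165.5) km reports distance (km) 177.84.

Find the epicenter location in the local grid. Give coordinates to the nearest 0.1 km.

Circle about each station: (x − 75.0)² + (y + 119.7)² = 260.80²; (x + 103.1)² + (y + 1.9)² = 50.65²; (x + 4.3)² + (y − 165.5)² = 177.84².
Subtracting the N01 equation from the N02 and N03 equations removes the quadratic terms:
-356.2 x + 235.6 y = 56131.35
-158.6 x + 570.4 y = 43845.22
Solving the 2×2 system: x ≈ -130.8, y ≈ 40.5 km.

-130.8 km east, 40.5 km north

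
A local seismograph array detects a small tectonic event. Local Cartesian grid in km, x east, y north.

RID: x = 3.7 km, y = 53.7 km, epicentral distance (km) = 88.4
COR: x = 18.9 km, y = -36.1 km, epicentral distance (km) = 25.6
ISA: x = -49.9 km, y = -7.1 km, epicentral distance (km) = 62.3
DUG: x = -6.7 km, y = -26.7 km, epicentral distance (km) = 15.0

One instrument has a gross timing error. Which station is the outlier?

COR

Solve using three stations at a time. Using RID, ISA, DUG (subtract circle equations pairwise → linear system) gives (x, y) ≈ (6.0, -34.7).
Distances from that point to each station vs reported:
  RID: calculated 88.4 vs reported 88.4 → residual 0.0 km
  COR: calculated 13.0 vs reported 25.6 → residual 12.6 km
  ISA: calculated 62.3 vs reported 62.3 → residual 0.0 km
  DUG: calculated 15.0 vs reported 15.0 → residual 0.0 km
RID, ISA, DUG are mutually consistent (residuals ≈ 0); COR is off by 12.6 km.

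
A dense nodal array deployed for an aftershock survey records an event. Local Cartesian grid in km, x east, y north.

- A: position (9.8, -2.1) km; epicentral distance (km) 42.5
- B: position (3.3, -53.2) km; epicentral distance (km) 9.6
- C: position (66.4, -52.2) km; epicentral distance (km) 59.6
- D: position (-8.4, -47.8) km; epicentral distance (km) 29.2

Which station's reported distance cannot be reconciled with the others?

Solve using three stations at a time. Using A, B, C (subtract circle equations pairwise → linear system) gives (x, y) ≈ (7.3, -44.5).
Distances from that point to each station vs reported:
  A: calculated 42.5 vs reported 42.5 → residual 0.0 km
  B: calculated 9.6 vs reported 9.6 → residual 0.0 km
  C: calculated 59.6 vs reported 59.6 → residual 0.0 km
  D: calculated 16.0 vs reported 29.2 → residual 13.2 km
A, B, C are mutually consistent (residuals ≈ 0); D is off by 13.2 km.

D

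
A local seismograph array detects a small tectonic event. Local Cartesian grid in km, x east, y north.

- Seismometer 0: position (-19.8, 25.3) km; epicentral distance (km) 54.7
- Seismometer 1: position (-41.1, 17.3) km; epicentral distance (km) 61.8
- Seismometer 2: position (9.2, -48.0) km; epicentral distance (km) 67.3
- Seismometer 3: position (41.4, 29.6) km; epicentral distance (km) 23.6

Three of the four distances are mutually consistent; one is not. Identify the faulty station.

Solve using three stations at a time. Using Seismometer 1, Seismometer 2, Seismometer 3 (subtract circle equations pairwise → linear system) gives (x, y) ≈ (20.7, 18.3).
Distances from that point to each station vs reported:
  Seismometer 0: calculated 41.1 vs reported 54.7 → residual 13.6 km
  Seismometer 1: calculated 61.8 vs reported 61.8 → residual 0.0 km
  Seismometer 2: calculated 67.3 vs reported 67.3 → residual 0.0 km
  Seismometer 3: calculated 23.6 vs reported 23.6 → residual 0.0 km
Seismometer 1, Seismometer 2, Seismometer 3 are mutually consistent (residuals ≈ 0); Seismometer 0 is off by 13.6 km.

Seismometer 0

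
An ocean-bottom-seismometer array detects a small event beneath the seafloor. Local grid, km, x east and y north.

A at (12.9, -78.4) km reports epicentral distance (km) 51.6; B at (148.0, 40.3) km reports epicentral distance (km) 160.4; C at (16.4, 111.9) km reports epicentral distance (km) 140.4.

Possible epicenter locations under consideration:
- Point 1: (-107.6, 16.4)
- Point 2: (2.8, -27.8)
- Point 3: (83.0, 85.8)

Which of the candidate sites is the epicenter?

For each candidate, compare |candidate − station| to the reported distance:
Point 1: residuals A 101.7, B 96.3, C 16.1 → max 101.7 km
Point 2: residuals A 0.0, B 0.0, C 0.0 → max 0.0 km
Point 3: residuals A 126.9, B 81.1, C 68.9 → max 126.9 km
Only Point 2 has all residuals ≈ 0.

Point 2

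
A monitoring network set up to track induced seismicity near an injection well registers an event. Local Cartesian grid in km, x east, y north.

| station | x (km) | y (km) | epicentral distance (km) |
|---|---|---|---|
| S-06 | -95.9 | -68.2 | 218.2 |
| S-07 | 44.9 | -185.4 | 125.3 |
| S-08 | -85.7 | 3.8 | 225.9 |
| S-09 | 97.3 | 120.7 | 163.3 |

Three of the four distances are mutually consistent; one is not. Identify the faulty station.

Solve using three stations at a time. Using S-06, S-07, S-08 (subtract circle equations pairwise → linear system) gives (x, y) ≈ (121.7, -86.1).
Distances from that point to each station vs reported:
  S-06: calculated 218.4 vs reported 218.2 → residual 0.2 km
  S-07: calculated 125.6 vs reported 125.3 → residual 0.3 km
  S-08: calculated 226.1 vs reported 225.9 → residual 0.2 km
  S-09: calculated 208.2 vs reported 163.3 → residual 44.9 km
S-06, S-07, S-08 are mutually consistent (residuals ≈ 0); S-09 is off by 44.9 km.

S-09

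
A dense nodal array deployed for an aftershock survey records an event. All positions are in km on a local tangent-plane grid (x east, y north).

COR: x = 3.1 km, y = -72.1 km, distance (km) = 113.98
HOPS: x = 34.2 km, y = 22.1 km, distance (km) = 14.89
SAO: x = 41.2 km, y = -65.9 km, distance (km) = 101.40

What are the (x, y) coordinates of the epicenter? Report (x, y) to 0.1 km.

x ≈ 40.7 km, y ≈ 35.5 km

Circle about each station: (x − 3.1)² + (y + 72.1)² = 113.98²; (x − 34.2)² + (y − 22.1)² = 14.89²; (x − 41.2)² + (y + 65.9)² = 101.40².
Subtracting the COR equation from the HOPS and SAO equations removes the quadratic terms:
62.2 x + 188.4 y = 9219.76
76.2 x + 12.4 y = 3541.71
Solving the 2×2 system: x ≈ 40.7, y ≈ 35.5 km.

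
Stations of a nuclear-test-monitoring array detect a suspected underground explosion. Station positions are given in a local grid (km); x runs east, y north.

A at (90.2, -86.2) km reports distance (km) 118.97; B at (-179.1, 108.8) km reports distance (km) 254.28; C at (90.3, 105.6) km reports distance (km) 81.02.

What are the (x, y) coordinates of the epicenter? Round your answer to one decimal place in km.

(62.5, 29.5)

Circle about each station: (x − 90.2)² + (y + 86.2)² = 118.97²; (x + 179.1)² + (y − 108.8)² = 254.28²; (x − 90.3)² + (y − 105.6)² = 81.02².
Subtracting the A equation from the B and C equations removes the quadratic terms:
-538.6 x + 390.0 y = -22156.69
0.2 x + 383.6 y = 11328.59
Solving the 2×2 system: x ≈ 62.5, y ≈ 29.5 km.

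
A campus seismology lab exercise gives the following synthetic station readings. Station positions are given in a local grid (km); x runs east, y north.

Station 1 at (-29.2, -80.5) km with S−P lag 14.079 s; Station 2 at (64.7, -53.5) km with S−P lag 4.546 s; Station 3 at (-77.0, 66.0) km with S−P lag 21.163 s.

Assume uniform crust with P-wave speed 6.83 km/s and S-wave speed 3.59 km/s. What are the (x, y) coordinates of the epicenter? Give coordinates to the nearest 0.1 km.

(58.3, -19.7)

Distance from S−P lag: d = Δt · v_P v_S / (v_P − v_S) = Δt · (6.83·3.59)/(6.83−3.59) ≈ 7.5678·Δt.
So d_Station 1 = 106.55, d_Station 2 = 34.40, d_Station 3 = 160.16 km.
Circle about each station: (x + 29.2)² + (y + 80.5)² = 106.55²; (x − 64.7)² + (y + 53.5)² = 34.40²; (x + 77.0)² + (y − 66.0)² = 160.16².
Subtracting the Station 1 equation from the Station 2 and Station 3 equations removes the quadratic terms:
187.8 x + 54.0 y = 9884.99
-95.6 x + 293.0 y = -11346.21
Solving the 2×2 system: x ≈ 58.3, y ≈ -19.7 km.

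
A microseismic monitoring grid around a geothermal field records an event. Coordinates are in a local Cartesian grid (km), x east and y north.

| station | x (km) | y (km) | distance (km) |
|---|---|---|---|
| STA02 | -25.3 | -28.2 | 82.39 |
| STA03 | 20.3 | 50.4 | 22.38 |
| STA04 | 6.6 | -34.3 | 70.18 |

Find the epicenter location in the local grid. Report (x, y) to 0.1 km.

Circle about each station: (x + 25.3)² + (y + 28.2)² = 82.39²; (x − 20.3)² + (y − 50.4)² = 22.38²; (x − 6.6)² + (y + 34.3)² = 70.18².
Subtracting the STA02 equation from the STA03 and STA04 equations removes the quadratic terms:
91.2 x + 157.2 y = 7804.17
63.8 x − 12.2 y = 1647.60
Solving the 2×2 system: x ≈ 31.8, y ≈ 31.2 km.
Check against STA02 (with the unrounded x, y): √((x + 25.3)²+(y + 28.2)²) = 82.39 ≈ 82.39 km. ✓

x ≈ 31.8 km, y ≈ 31.2 km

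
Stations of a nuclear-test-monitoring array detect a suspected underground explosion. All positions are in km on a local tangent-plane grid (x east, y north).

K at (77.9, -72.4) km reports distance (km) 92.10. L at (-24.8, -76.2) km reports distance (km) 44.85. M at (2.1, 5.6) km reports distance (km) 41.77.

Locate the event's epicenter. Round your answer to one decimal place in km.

Circle about each station: (x − 77.9)² + (y + 72.4)² = 92.10²; (x + 24.8)² + (y + 76.2)² = 44.85²; (x − 2.1)² + (y − 5.6)² = 41.77².
Subtracting pairs of circle equations eliminates x²+y² and gives linear equations (the radical axes):
-205.4 x − 7.6 y = 1582.20
-151.6 x + 156.0 y = -4536.72
Solving the 2×2 system: x ≈ -6.4, y ≈ -35.3 km.

x ≈ -6.4 km, y ≈ -35.3 km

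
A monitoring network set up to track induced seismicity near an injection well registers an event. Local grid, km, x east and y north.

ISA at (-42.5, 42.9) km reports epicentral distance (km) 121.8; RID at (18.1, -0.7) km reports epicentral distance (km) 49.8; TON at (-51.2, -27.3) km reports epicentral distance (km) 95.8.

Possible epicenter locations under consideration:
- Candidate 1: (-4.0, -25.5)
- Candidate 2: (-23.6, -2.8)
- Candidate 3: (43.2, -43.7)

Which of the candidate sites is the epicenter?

Candidate 3

For each candidate, compare |candidate − station| to the reported distance:
Candidate 1: residuals ISA 43.3, RID 16.6, TON 48.6 → max 48.6 km
Candidate 2: residuals ISA 72.3, RID 8.0, TON 58.9 → max 72.3 km
Candidate 3: residuals ISA 0.0, RID 0.0, TON 0.0 → max 0.0 km
Only Candidate 3 has all residuals ≈ 0.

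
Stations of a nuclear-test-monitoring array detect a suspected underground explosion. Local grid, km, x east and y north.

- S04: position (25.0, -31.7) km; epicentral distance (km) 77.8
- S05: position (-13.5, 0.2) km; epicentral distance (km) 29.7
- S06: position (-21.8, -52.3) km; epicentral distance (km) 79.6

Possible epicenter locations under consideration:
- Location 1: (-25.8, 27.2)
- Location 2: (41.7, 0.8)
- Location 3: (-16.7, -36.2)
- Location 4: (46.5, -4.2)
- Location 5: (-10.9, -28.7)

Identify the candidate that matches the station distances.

Location 1

For each candidate, compare |candidate − station| to the reported distance:
Location 1: residuals S04 0.0, S05 0.0, S06 0.0 → max 0.0 km
Location 2: residuals S04 41.3, S05 25.5, S06 3.2 → max 41.3 km
Location 3: residuals S04 35.9, S05 6.8, S06 62.7 → max 62.7 km
Location 4: residuals S04 42.9, S05 30.5, S06 3.9 → max 42.9 km
Location 5: residuals S04 41.8, S05 0.7, S06 53.6 → max 53.6 km
Only Location 1 has all residuals ≈ 0.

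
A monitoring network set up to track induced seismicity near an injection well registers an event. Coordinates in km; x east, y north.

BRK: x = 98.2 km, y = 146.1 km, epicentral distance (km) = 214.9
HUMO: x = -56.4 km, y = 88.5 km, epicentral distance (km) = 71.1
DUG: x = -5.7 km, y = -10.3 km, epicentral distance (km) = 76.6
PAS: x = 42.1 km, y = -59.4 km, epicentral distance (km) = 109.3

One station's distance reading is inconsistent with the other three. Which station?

Solve using three stations at a time. Using BRK, HUMO, DUG (subtract circle equations pairwise → linear system) gives (x, y) ≈ (-75.9, 20.2).
Distances from that point to each station vs reported:
  BRK: calculated 214.9 vs reported 214.9 → residual 0.0 km
  HUMO: calculated 71.1 vs reported 71.1 → residual 0.0 km
  DUG: calculated 76.6 vs reported 76.6 → residual 0.0 km
  PAS: calculated 142.4 vs reported 109.3 → residual 33.1 km
BRK, HUMO, DUG are mutually consistent (residuals ≈ 0); PAS is off by 33.1 km.

PAS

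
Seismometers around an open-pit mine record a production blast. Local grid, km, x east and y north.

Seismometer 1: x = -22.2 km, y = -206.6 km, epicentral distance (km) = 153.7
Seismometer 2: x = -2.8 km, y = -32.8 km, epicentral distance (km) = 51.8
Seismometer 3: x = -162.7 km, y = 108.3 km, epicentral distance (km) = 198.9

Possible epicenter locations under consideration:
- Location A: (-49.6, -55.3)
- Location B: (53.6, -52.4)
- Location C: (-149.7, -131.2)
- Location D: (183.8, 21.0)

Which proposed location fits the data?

For each candidate, compare |candidate − station| to the reported distance:
Location A: residuals Seismometer 1 0.1, Seismometer 2 0.1, Seismometer 3 0.0 → max 0.1 km
Location B: residuals Seismometer 1 18.1, Seismometer 2 7.9, Seismometer 3 70.6 → max 70.6 km
Location C: residuals Seismometer 1 5.6, Seismometer 2 125.0, Seismometer 3 41.0 → max 125.0 km
Location D: residuals Seismometer 1 153.3, Seismometer 2 142.4, Seismometer 3 158.4 → max 158.4 km
Only Location A has all residuals ≈ 0.

Location A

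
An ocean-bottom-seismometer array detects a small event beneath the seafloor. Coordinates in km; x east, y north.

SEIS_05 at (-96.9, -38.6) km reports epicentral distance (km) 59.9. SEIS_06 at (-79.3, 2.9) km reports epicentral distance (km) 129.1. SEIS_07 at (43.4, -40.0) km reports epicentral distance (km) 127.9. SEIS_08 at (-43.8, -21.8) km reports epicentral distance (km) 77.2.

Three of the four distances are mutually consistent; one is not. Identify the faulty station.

Solve using three stations at a time. Using SEIS_05, SEIS_07, SEIS_08 (subtract circle equations pairwise → linear system) gives (x, y) ≈ (-72.8, -93.1).
Distances from that point to each station vs reported:
  SEIS_05: calculated 59.6 vs reported 59.9 → residual 0.3 km
  SEIS_06: calculated 96.2 vs reported 129.1 → residual 32.9 km
  SEIS_07: calculated 127.7 vs reported 127.9 → residual 0.2 km
  SEIS_08: calculated 76.9 vs reported 77.2 → residual 0.3 km
SEIS_05, SEIS_07, SEIS_08 are mutually consistent (residuals ≈ 0); SEIS_06 is off by 32.9 km.

SEIS_06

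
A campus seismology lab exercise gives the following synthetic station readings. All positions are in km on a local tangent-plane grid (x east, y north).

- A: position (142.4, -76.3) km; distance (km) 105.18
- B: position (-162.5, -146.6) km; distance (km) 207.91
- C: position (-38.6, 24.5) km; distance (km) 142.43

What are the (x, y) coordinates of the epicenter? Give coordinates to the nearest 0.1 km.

x ≈ 38.9 km, y ≈ -95.0 km

Circle about each station: (x − 142.4)² + (y + 76.3)² = 105.18²; (x + 162.5)² + (y + 146.6)² = 207.91²; (x + 38.6)² + (y − 24.5)² = 142.43².
Subtracting pairs of circle equations eliminates x²+y² and gives linear equations (the radical axes):
-609.8 x − 140.6 y = -10365.38
-362.0 x + 201.6 y = -33232.71
Solving the 2×2 system: x ≈ 38.9, y ≈ -95.0 km.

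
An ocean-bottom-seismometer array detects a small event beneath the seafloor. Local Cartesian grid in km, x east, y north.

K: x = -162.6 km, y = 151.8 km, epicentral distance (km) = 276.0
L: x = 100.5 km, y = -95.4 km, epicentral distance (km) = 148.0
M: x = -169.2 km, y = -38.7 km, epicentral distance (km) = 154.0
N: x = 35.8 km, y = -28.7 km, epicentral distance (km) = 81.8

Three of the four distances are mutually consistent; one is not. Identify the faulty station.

L

Solve using three stations at a time. Using K, M, N (subtract circle equations pairwise → linear system) gives (x, y) ≈ (-22.6, -86.1).
Distances from that point to each station vs reported:
  K: calculated 276.0 vs reported 276.0 → residual 0.0 km
  L: calculated 123.5 vs reported 148.0 → residual 24.5 km
  M: calculated 154.1 vs reported 154.0 → residual 0.1 km
  N: calculated 81.9 vs reported 81.8 → residual 0.1 km
K, M, N are mutually consistent (residuals ≈ 0); L is off by 24.5 km.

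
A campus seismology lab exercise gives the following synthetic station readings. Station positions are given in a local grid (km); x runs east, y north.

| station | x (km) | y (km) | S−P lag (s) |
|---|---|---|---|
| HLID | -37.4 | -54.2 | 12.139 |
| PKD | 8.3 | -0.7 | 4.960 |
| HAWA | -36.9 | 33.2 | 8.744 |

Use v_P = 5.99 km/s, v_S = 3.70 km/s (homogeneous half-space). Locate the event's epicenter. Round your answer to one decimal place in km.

Distance from S−P lag: d = Δt · v_P v_S / (v_P − v_S) = Δt · (5.99·3.70)/(5.99−3.70) ≈ 9.6782·Δt.
So d_HLID = 117.48, d_PKD = 48.00, d_HAWA = 84.63 km.
Circle about each station: (x + 37.4)² + (y + 54.2)² = 117.48²; (x − 8.3)² + (y + 0.7)² = 48.00²; (x + 36.9)² + (y − 33.2)² = 84.63².
Subtracting pairs of circle equations eliminates x²+y² and gives linear equations (the radical axes):
91.4 x + 107.0 y = 7230.53
1.0 x + 174.8 y = 4766.76
Solving the 2×2 system: x ≈ 47.5, y ≈ 27.0 km.
Check against HLID (with the unrounded x, y): √((x + 37.4)²+(y + 54.2)²) = 117.48 ≈ 117.48 km. ✓

x ≈ 47.5 km, y ≈ 27.0 km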